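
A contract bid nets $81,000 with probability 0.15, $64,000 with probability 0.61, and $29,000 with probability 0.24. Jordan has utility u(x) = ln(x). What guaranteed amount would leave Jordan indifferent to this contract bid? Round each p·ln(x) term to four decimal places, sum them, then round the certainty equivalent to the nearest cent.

$54,824.91

E[u] = 0.15·ln(81000) + 0.61·ln(64000) + 0.24·ln(29000) = 1.6953 + 6.7506 + 2.4660 = 10.9119
CE = e^10.9119 ≈ 54824.91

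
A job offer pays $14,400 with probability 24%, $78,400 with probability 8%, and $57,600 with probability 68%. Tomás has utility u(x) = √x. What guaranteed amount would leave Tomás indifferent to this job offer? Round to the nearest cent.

$45,967.36

E[u] = 0.24·√14400 + 0.08·√78400 + 0.68·√57600 = 0.24·120 + 0.08·280 + 0.68·240 = 214.4
CE = (214.4)² = 45967.36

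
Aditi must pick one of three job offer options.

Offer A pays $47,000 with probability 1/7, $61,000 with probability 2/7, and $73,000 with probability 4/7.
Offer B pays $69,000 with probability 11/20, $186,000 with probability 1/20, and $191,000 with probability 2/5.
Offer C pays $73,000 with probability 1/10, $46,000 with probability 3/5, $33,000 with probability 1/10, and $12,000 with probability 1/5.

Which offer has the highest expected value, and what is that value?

Offer A = 1/7 × 47000 + 2/7 × 61000 + 4/7 × 73000 = 6714.2857 + 17428.5714 + 41714.2857 = 65857.1429
Offer B = 11/20 × 69000 + 1/20 × 186000 + 2/5 × 191000 = 37950 + 9300 + 76400 = 123650
Offer C = 1/10 × 73000 + 3/5 × 46000 + 1/10 × 33000 + 1/5 × 12000 = 7300 + 27600 + 3300 + 2400 = 40600

Offer B ($123,650)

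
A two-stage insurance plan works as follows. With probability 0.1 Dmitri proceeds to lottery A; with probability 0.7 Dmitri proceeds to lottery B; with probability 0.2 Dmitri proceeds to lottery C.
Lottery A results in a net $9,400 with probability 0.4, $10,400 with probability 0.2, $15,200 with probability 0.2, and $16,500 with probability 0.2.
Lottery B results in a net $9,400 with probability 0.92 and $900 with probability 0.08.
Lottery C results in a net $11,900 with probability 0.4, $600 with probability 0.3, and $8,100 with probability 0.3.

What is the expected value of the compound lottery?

EV(A) = 0.4 × 9400 + 0.2 × 10400 + 0.2 × 15200 + 0.2 × 16500 = 3760 + 2080 + 3040 + 3300 = 12180
EV(B) = 0.92 × 9400 + 0.08 × 900 = 8648 + 72 = 8720
EV(C) = 0.4 × 11900 + 0.3 × 600 + 0.3 × 8100 = 4760 + 180 + 2430 = 7370
Overall = 0.1 × 12180 + 0.7 × 8720 + 0.2 × 7370 = 1218 + 6104 + 1474 = 8796

$8,796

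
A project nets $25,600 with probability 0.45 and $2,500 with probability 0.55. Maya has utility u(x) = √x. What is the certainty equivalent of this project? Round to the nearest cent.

$9,900.25

E[u] = 0.45·√25600 + 0.55·√2500 = 0.45·160 + 0.55·50 = 99.5
CE = (99.5)² = 9900.25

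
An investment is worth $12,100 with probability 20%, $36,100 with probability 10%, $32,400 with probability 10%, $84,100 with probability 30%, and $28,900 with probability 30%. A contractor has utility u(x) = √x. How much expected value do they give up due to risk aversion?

$4,361

E[u] = 0.2·√12100 + 0.1·√36100 + 0.1·√32400 + 0.3·√84100 + 0.3·√28900 = 0.2·110 + 0.1·190 + 0.1·180 + 0.3·290 + 0.3·170 = 197
CE = (197)² = 38809
Risk premium = EV − CE = 43170 − 38809 = 4361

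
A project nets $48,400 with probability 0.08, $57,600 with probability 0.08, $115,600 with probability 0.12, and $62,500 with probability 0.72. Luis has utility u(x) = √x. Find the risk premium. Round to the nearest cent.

$994.24

E[u] = 0.08·√48400 + 0.08·√57600 + 0.12·√115600 + 0.72·√62500 = 0.08·220 + 0.08·240 + 0.12·340 + 0.72·250 = 257.6
CE = (257.6)² = 66357.76
Risk premium = EV − CE = 67352 − 66357.76 = 994.24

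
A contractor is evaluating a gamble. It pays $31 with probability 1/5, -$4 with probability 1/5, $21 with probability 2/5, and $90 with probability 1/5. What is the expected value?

EV = 1/5 × 31 + 1/5 × (-4) + 2/5 × 21 + 1/5 × 90 = 6.2 − 0.8 + 8.4 + 18 = 31.8

$31.80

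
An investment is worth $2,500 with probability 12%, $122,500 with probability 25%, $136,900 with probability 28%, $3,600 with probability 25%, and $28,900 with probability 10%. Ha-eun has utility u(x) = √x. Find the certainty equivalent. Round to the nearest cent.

E[u] = 0.12·√2500 + 0.25·√122500 + 0.28·√136900 + 0.25·√3600 + 0.1·√28900 = 0.12·50 + 0.25·350 + 0.28·370 + 0.25·60 + 0.1·170 = 229.1
CE = (229.1)² = 52486.81

$52,486.81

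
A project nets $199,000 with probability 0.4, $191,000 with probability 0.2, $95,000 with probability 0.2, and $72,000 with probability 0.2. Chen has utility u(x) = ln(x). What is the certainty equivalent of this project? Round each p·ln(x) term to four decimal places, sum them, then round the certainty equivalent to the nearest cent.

$138,912.57

E[u] = 0.4·ln(199000) + 0.2·ln(191000) + 0.2·ln(95000) + 0.2·ln(72000) = 4.8804 + 2.4320 + 2.2923 + 2.2369 = 11.8416
CE = e^11.8416 ≈ 138912.57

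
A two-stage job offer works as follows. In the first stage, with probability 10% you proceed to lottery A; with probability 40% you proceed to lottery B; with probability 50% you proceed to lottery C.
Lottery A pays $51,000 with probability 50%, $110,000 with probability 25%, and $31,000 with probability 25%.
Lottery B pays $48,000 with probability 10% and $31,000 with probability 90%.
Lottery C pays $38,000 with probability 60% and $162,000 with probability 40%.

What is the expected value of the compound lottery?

EV(A) = 0.5 × 51000 + 0.25 × 110000 + 0.25 × 31000 = 25500 + 27500 + 7750 = 60750
EV(B) = 0.1 × 48000 + 0.9 × 31000 = 4800 + 27900 = 32700
EV(C) = 0.6 × 38000 + 0.4 × 162000 = 22800 + 64800 = 87600
Overall = 0.1 × 60750 + 0.4 × 32700 + 0.5 × 87600 = 6075 + 13080 + 43800 = 62955

$62,955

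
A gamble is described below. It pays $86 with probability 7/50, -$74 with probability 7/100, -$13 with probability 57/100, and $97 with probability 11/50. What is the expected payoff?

$20.79

EV = 7/50 × 86 + 7/100 × (-74) + 57/100 × (-13) + 11/50 × 97 = 12.04 − 5.18 − 7.41 + 21.34 = 20.79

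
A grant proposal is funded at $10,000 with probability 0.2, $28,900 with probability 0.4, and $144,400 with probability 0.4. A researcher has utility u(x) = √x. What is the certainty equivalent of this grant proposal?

E[u] = 0.2·√10000 + 0.4·√28900 + 0.4·√144400 = 0.2·100 + 0.4·170 + 0.4·380 = 240
CE = (240)² = 57600

$57,600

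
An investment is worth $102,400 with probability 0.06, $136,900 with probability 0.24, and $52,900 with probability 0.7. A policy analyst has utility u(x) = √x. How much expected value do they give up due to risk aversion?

E[u] = 0.06·√102400 + 0.24·√136900 + 0.7·√52900 = 0.06·320 + 0.24·370 + 0.7·230 = 269
CE = (269)² = 72361
Risk premium = EV − CE = 76030 − 72361 = 3669

$3,669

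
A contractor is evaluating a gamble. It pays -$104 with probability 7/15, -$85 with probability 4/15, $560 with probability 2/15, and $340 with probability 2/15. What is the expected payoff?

$48.80

EV = 7/15 × (-104) + 4/15 × (-85) + 2/15 × 560 + 2/15 × 340 = -48.5333 − 22.6667 + 74.6667 + 45.3333 = 48.8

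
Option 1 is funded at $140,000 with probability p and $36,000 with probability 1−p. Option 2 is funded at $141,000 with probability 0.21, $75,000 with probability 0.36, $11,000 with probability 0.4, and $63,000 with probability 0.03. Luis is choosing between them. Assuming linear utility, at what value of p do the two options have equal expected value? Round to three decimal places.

EV(Option 2) = 0.21 × 141000 + 0.36 × 75000 + 0.4 × 11000 + 0.03 × 63000 = 29610 + 27000 + 4400 + 1890 = 62900
p·140000 + (1−p)·36000 = 62900
104000p + 36000 = 62900
p = (62900 − 36000) / 104000

p = 0.259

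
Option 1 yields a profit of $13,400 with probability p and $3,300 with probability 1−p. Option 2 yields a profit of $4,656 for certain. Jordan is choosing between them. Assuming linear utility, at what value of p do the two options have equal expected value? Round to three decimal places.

p = 0.134

p·13400 + (1−p)·3300 = 4656
10100p + 3300 = 4656
p = (4656 − 3300) / 10100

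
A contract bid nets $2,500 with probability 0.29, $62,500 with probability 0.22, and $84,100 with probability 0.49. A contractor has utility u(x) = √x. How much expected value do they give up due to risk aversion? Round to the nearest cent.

E[u] = 0.29·√2500 + 0.22·√62500 + 0.49·√84100 = 0.29·50 + 0.22·250 + 0.49·290 = 211.6
CE = (211.6)² = 44774.56
Risk premium = EV − CE = 55684 − 44774.56 = 10909.44

$10,909.44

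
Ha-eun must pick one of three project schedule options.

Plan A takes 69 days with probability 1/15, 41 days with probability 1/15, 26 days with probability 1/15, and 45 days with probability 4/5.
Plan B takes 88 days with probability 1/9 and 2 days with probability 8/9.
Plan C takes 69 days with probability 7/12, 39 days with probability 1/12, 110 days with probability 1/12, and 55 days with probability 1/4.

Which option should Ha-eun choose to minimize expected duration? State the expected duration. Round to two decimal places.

Plan A = 1/15 × 69 + 1/15 × 41 + 1/15 × 26 + 4/5 × 45 = 4.6 + 2.7333 + 1.7333 + 36 = 45.0667
Plan B = 1/9 × 88 + 8/9 × 2 = 9.7778 + 1.7778 = 11.5556
Plan C = 7/12 × 69 + 1/12 × 39 + 1/12 × 110 + 1/4 × 55 = 40.25 + 3.25 + 9.1667 + 13.75 = 66.4167

Plan B (11.56 days)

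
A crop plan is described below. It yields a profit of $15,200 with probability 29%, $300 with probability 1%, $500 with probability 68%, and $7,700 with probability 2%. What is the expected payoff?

$4,905

EV = 0.29 × 15200 + 0.01 × 300 + 0.68 × 500 + 0.02 × 7700 = 4408 + 3 + 340 + 154 = 4905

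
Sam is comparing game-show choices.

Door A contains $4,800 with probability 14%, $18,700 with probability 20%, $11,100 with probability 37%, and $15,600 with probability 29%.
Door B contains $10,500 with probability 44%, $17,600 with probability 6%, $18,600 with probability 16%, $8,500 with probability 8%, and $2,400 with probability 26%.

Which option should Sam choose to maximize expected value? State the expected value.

Door A = 0.14 × 4800 + 0.2 × 18700 + 0.37 × 11100 + 0.29 × 15600 = 672 + 3740 + 4107 + 4524 = 13043
Door B = 0.44 × 10500 + 0.06 × 17600 + 0.16 × 18600 + 0.08 × 8500 + 0.26 × 2400 = 4620 + 1056 + 2976 + 680 + 624 = 9956

Door A ($13,043)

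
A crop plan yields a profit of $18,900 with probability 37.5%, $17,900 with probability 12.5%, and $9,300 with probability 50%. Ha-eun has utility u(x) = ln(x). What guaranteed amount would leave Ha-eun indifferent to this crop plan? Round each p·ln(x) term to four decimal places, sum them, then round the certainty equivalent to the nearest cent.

E[u] = 0.375·ln(18900) + 0.125·ln(17900) + 0.5·ln(9300) = 3.6926 + 1.2241 + 4.5689 = 9.4856
CE = e^9.4856 ≈ 13168.73

$13,168.73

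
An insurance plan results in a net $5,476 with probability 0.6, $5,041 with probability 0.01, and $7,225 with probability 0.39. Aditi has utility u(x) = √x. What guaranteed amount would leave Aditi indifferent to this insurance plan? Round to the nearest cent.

E[u] = 0.6·√5476 + 0.01·√5041 + 0.39·√7225 = 0.6·74 + 0.01·71 + 0.39·85 = 78.26
CE = (78.26)² = 6124.6276

$6,124.63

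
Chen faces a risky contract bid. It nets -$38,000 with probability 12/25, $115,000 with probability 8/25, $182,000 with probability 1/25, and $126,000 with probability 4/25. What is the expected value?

$46,000

EV = 12/25 × (-38000) + 8/25 × 115000 + 1/25 × 182000 + 4/25 × 126000 = -18240 + 36800 + 7280 + 20160 = 46000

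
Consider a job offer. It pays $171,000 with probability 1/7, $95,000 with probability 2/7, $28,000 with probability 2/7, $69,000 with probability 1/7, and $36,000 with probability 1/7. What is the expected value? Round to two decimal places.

EV = 1/7 × 171000 + 2/7 × 95000 + 2/7 × 28000 + 1/7 × 69000 + 1/7 × 36000 = 24428.5714 + 27142.8571 + 8000 + 9857.1429 + 5142.8571 = 74571.4286

$74,571.43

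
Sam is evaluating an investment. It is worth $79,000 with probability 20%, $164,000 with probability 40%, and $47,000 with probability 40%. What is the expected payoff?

$100,200

EV = 0.2 × 79000 + 0.4 × 164000 + 0.4 × 47000 = 15800 + 65600 + 18800 = 100200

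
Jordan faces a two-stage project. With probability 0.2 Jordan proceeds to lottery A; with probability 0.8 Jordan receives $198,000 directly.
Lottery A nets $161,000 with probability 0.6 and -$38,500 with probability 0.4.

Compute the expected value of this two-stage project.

EV(A) = 0.6 × 161000 + 0.4 × (-38500) = 96600 − 15400 = 81200
Branch B: 198000 (certain)
Overall = 0.2 × 81200 + 0.8 × 198000 = 16240 + 158400 = 174640

$174,640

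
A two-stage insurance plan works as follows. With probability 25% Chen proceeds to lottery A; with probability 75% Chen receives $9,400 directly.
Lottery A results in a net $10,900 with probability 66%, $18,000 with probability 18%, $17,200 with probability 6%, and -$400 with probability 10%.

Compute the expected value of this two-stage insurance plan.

EV(A) = 0.66 × 10900 + 0.18 × 18000 + 0.06 × 17200 + 0.1 × (-400) = 7194 + 3240 + 1032 − 40 = 11426
Branch B: 9400 (certain)
Overall = 0.25 × 11426 + 0.75 × 9400 = 2856.5 + 7050 = 9906.5

$9,906.50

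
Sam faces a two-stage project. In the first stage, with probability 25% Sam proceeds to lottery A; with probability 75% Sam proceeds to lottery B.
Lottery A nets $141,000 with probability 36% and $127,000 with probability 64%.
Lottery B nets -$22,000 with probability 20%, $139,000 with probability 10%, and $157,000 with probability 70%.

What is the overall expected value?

EV(A) = 0.36 × 141000 + 0.64 × 127000 = 50760 + 81280 = 132040
EV(B) = 0.2 × (-22000) + 0.1 × 139000 + 0.7 × 157000 = -4400 + 13900 + 109900 = 119400
Overall = 0.25 × 132040 + 0.75 × 119400 = 33010 + 89550 = 122560

$122,560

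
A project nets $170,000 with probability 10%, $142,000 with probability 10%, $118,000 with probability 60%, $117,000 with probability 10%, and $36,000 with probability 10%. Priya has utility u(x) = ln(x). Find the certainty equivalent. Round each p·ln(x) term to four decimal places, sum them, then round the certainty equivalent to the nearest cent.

$110,635.91

E[u] = 0.1·ln(170000) + 0.1·ln(142000) + 0.6·ln(118000) + 0.1·ln(117000) + 0.1·ln(36000) = 1.2044 + 1.1864 + 7.0071 + 1.1670 + 1.0491 = 11.6140
CE = e^11.6140 ≈ 110635.91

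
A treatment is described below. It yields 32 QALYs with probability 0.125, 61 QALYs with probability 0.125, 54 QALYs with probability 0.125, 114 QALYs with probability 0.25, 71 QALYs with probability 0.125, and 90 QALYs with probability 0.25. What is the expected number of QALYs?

EV = 0.125 × 32 + 0.125 × 61 + 0.125 × 54 + 0.25 × 114 + 0.125 × 71 + 0.25 × 90 = 4 + 7.625 + 6.75 + 28.5 + 8.875 + 22.5 = 78.25

78.25 QALYs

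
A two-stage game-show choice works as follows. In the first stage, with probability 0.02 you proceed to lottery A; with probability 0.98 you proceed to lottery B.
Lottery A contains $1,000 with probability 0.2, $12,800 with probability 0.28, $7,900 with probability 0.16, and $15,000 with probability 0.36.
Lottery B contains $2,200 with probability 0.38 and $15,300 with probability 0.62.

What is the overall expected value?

$10,324.52

EV(A) = 0.2 × 1000 + 0.28 × 12800 + 0.16 × 7900 + 0.36 × 15000 = 200 + 3584 + 1264 + 5400 = 10448
EV(B) = 0.38 × 2200 + 0.62 × 15300 = 836 + 9486 = 10322
Overall = 0.02 × 10448 + 0.98 × 10322 = 208.96 + 10115.56 = 10324.52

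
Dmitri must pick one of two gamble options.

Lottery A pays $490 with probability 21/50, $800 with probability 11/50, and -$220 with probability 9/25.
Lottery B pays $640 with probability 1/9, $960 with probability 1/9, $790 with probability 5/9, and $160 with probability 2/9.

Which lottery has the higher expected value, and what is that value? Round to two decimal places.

Lottery B ($652.22)

Lottery A = 21/50 × 490 + 11/50 × 800 + 9/25 × (-220) = 205.8 + 176 − 79.2 = 302.6
Lottery B = 1/9 × 640 + 1/9 × 960 + 5/9 × 790 + 2/9 × 160 = 71.1111 + 106.6667 + 438.8889 + 35.5556 = 652.2222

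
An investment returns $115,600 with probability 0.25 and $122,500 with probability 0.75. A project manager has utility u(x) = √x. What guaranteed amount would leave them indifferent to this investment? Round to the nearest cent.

$120,756.25

E[u] = 0.25·√115600 + 0.75·√122500 = 0.25·340 + 0.75·350 = 347.5
CE = (347.5)² = 120756.25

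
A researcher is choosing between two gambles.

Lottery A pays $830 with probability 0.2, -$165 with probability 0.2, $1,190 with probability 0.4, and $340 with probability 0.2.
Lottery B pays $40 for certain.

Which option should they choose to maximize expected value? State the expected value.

Lottery A ($677)

Lottery A = 0.2 × 830 + 0.2 × (-165) + 0.4 × 1190 + 0.2 × 340 = 166 − 33 + 476 + 68 = 677
Lottery B: 40 (certain)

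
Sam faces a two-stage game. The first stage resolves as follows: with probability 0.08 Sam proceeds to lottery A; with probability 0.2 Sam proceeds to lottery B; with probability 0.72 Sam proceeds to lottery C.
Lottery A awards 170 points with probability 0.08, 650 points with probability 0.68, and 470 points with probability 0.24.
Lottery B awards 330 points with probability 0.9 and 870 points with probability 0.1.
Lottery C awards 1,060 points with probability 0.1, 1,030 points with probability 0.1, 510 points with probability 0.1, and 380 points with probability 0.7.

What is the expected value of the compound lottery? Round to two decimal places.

EV(A) = 0.08 × 170 + 0.68 × 650 + 0.24 × 470 = 13.6 + 442 + 112.8 = 568.4
EV(B) = 0.9 × 330 + 0.1 × 870 = 297 + 87 = 384
EV(C) = 0.1 × 1060 + 0.1 × 1030 + 0.1 × 510 + 0.7 × 380 = 106 + 103 + 51 + 266 = 526
Overall = 0.08 × 568.4 + 0.2 × 384 + 0.72 × 526 = 45.472 + 76.8 + 378.72 = 500.992

500.99 points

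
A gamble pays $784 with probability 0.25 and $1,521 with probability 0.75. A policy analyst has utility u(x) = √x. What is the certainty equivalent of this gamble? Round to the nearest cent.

$1,314.06

E[u] = 0.25·√784 + 0.75·√1521 = 0.25·28 + 0.75·39 = 36.25
CE = (36.25)² = 1314.0625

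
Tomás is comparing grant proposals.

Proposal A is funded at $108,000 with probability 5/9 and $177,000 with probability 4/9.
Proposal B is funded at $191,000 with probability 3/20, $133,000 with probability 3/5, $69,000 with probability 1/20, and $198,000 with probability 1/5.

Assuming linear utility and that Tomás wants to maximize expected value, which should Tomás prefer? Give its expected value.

Proposal B ($151,500)

Proposal A = 5/9 × 108000 + 4/9 × 177000 = 60000 + 78666.6667 = 138666.6667
Proposal B = 3/20 × 191000 + 3/5 × 133000 + 1/20 × 69000 + 1/5 × 198000 = 28650 + 79800 + 3450 + 39600 = 151500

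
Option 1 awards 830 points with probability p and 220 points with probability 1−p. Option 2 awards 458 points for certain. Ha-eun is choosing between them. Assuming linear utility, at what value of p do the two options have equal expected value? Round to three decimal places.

p = 0.390

p·830 + (1−p)·220 = 458
610p + 220 = 458
p = (458 − 220) / 610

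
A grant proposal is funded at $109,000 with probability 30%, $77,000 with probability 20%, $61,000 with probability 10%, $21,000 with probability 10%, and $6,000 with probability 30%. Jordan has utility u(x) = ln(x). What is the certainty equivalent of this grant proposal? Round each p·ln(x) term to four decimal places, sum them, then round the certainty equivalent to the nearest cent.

E[u] = 0.3·ln(109000) + 0.2·ln(77000) + 0.1·ln(61000) + 0.1·ln(21000) + 0.3·ln(6000) = 3.4797 + 2.2503 + 1.1019 + 0.9952 + 2.6099 = 10.4370
CE = e^10.4370 ≈ 34098.20

$34,098.20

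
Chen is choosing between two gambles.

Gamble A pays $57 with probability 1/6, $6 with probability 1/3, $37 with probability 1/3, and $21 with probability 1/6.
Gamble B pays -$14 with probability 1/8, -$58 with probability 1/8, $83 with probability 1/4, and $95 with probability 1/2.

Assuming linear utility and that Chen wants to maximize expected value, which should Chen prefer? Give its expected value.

Gamble A = 1/6 × 57 + 1/3 × 6 + 1/3 × 37 + 1/6 × 21 = 9.5 + 2 + 12.3333 + 3.5 = 27.3333
Gamble B = 1/8 × (-14) + 1/8 × (-58) + 1/4 × 83 + 1/2 × 95 = -1.75 − 7.25 + 20.75 + 47.5 = 59.25

Gamble B ($59.25)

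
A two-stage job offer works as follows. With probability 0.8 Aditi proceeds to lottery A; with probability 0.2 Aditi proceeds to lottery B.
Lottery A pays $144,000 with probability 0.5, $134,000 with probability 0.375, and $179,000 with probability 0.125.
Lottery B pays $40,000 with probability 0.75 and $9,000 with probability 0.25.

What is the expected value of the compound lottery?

EV(A) = 0.5 × 144000 + 0.375 × 134000 + 0.125 × 179000 = 72000 + 50250 + 22375 = 144625
EV(B) = 0.75 × 40000 + 0.25 × 9000 = 30000 + 2250 = 32250
Overall = 0.8 × 144625 + 0.2 × 32250 = 115700 + 6450 = 122150

$122,150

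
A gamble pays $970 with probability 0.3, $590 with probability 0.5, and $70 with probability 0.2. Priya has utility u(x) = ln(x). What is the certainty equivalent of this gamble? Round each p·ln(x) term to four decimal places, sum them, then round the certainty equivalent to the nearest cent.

E[u] = 0.3·ln(970) + 0.5·ln(590) + 0.2·ln(70) = 2.0632 + 3.1901 + 0.8497 = 6.1030
CE = e^6.1030 ≈ 447.20

$447.20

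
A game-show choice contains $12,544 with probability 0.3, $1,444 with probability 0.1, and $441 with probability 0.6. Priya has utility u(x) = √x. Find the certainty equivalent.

$2,500

E[u] = 0.3·√12544 + 0.1·√1444 + 0.6·√441 = 0.3·112 + 0.1·38 + 0.6·21 = 50
CE = (50)² = 2500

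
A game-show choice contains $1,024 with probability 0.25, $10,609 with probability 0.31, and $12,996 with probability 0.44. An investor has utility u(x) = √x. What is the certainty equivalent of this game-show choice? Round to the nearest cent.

E[u] = 0.25·√1024 + 0.31·√10609 + 0.44·√12996 = 0.25·32 + 0.31·103 + 0.44·114 = 90.09
CE = (90.09)² = 8116.2081

$8,116.21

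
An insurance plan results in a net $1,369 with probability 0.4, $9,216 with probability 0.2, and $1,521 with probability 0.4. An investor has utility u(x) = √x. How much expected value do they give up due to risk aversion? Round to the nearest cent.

E[u] = 0.4·√1369 + 0.2·√9216 + 0.4·√1521 = 0.4·37 + 0.2·96 + 0.4·39 = 49.6
CE = (49.6)² = 2460.16
Risk premium = EV − CE = 2999.2 − 2460.16 = 539.04

$539.04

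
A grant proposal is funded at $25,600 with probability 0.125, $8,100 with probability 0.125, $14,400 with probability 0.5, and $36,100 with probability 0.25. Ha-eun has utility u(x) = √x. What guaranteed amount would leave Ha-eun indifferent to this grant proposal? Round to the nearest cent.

$19,251.56

E[u] = 0.125·√25600 + 0.125·√8100 + 0.5·√14400 + 0.25·√36100 = 0.125·160 + 0.125·90 + 0.5·120 + 0.25·190 = 138.75
CE = (138.75)² = 19251.5625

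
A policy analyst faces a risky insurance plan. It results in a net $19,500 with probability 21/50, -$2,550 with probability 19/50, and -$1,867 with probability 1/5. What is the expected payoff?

EV = 21/50 × 19500 + 19/50 × (-2550) + 1/5 × (-1867) = 8190 − 969 − 373.4 = 6847.6

$6,847.60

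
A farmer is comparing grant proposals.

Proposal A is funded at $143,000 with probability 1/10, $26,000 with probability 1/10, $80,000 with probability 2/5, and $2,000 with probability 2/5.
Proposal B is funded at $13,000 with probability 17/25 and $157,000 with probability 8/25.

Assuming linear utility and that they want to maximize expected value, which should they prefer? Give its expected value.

Proposal A = 1/10 × 143000 + 1/10 × 26000 + 2/5 × 80000 + 2/5 × 2000 = 14300 + 2600 + 32000 + 800 = 49700
Proposal B = 17/25 × 13000 + 8/25 × 157000 = 8840 + 50240 = 59080

Proposal B ($59,080)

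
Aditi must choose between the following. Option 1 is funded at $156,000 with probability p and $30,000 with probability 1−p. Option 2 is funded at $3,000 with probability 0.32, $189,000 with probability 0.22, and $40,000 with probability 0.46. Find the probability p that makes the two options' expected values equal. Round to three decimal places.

p = 0.246

EV(Option 2) = 0.32 × 3000 + 0.22 × 189000 + 0.46 × 40000 = 960 + 41580 + 18400 = 60940
p·156000 + (1−p)·30000 = 60940
126000p + 30000 = 60940
p = (60940 − 30000) / 126000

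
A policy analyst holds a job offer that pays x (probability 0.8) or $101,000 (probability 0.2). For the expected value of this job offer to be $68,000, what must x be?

0.8·x + 0.2·101000 = 68000
0.8·x = 68000 − 20200 = 47800
x = 47800 / 0.8 = 59750

x = $59,750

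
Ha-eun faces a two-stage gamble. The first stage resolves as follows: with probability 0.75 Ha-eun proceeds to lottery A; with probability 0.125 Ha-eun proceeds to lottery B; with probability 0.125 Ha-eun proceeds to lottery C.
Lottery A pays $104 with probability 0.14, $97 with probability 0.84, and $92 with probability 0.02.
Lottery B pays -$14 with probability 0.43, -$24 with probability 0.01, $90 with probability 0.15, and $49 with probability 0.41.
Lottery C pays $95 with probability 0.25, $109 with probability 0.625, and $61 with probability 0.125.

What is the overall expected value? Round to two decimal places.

$89.26

EV(A) = 0.14 × 104 + 0.84 × 97 + 0.02 × 92 = 14.56 + 81.48 + 1.84 = 97.88
EV(B) = 0.43 × (-14) + 0.01 × (-24) + 0.15 × 90 + 0.41 × 49 = -6.02 − 0.24 + 13.5 + 20.09 = 27.33
EV(C) = 0.25 × 95 + 0.625 × 109 + 0.125 × 61 = 23.75 + 68.125 + 7.625 = 99.5
Overall = 0.75 × 97.88 + 0.125 × 27.33 + 0.125 × 99.5 = 73.41 + 3.41625 + 12.4375 = 89.26375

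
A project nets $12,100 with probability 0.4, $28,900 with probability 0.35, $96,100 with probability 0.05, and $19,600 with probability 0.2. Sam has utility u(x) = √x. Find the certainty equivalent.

E[u] = 0.4·√12100 + 0.35·√28900 + 0.05·√96100 + 0.2·√19600 = 0.4·110 + 0.35·170 + 0.05·310 + 0.2·140 = 147
CE = (147)² = 21609

$21,609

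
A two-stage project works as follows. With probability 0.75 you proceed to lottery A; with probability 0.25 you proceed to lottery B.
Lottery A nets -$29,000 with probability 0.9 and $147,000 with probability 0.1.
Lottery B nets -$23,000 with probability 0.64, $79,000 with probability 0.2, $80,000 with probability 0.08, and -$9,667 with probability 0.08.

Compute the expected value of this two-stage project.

EV(A) = 0.9 × (-29000) + 0.1 × 147000 = -26100 + 14700 = -11400
EV(B) = 0.64 × (-23000) + 0.2 × 79000 + 0.08 × 80000 + 0.08 × (-9667) = -14720 + 15800 + 6400 − 773.36 = 6706.64
Overall = 0.75 × (-11400) + 0.25 × 6706.64 = -8550 + 1676.66 = -6873.34

-$6,873.34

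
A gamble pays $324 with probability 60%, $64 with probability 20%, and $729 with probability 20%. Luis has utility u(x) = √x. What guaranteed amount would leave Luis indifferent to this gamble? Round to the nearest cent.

$316.84

E[u] = 0.6·√324 + 0.2·√64 + 0.2·√729 = 0.6·18 + 0.2·8 + 0.2·27 = 17.8
CE = (17.8)² = 316.84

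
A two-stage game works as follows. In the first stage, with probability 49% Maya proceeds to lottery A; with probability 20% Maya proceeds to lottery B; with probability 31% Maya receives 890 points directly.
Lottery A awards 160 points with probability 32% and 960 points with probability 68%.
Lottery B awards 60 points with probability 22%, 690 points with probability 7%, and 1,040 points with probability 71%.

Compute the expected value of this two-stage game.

780.84 points

EV(A) = 0.32 × 160 + 0.68 × 960 = 51.2 + 652.8 = 704
EV(B) = 0.22 × 60 + 0.07 × 690 + 0.71 × 1040 = 13.2 + 48.3 + 738.4 = 799.9
Branch C: 890 (certain)
Overall = 0.49 × 704 + 0.2 × 799.9 + 0.31 × 890 = 344.96 + 159.98 + 275.9 = 780.84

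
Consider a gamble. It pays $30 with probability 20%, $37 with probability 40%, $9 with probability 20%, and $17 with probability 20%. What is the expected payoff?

$26

EV = 0.2 × 30 + 0.4 × 37 + 0.2 × 9 + 0.2 × 17 = 6 + 14.8 + 1.8 + 3.4 = 26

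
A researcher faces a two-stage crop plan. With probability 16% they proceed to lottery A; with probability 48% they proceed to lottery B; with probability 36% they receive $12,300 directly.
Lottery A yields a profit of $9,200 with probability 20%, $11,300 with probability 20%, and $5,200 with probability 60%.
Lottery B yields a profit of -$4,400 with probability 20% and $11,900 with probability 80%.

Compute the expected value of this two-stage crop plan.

EV(A) = 0.2 × 9200 + 0.2 × 11300 + 0.6 × 5200 = 1840 + 2260 + 3120 = 7220
EV(B) = 0.2 × (-4400) + 0.8 × 11900 = -880 + 9520 = 8640
Branch C: 12300 (certain)
Overall = 0.16 × 7220 + 0.48 × 8640 + 0.36 × 12300 = 1155.2 + 4147.2 + 4428 = 9730.4

$9,730.40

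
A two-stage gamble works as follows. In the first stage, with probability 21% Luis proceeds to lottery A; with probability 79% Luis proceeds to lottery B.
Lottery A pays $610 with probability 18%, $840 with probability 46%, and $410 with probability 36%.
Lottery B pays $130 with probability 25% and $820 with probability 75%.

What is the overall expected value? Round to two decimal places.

$646.72

EV(A) = 0.18 × 610 + 0.46 × 840 + 0.36 × 410 = 109.8 + 386.4 + 147.6 = 643.8
EV(B) = 0.25 × 130 + 0.75 × 820 = 32.5 + 615 = 647.5
Overall = 0.21 × 643.8 + 0.79 × 647.5 = 135.198 + 511.525 = 646.723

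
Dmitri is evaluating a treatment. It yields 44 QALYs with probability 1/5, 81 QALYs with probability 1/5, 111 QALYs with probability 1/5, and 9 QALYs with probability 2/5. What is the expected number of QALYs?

EV = 1/5 × 44 + 1/5 × 81 + 1/5 × 111 + 2/5 × 9 = 8.8 + 16.2 + 22.2 + 3.6 = 50.8

50.8 QALYs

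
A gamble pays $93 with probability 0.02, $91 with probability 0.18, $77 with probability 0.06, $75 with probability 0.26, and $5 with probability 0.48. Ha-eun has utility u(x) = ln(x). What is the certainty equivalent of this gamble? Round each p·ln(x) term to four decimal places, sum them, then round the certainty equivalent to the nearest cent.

$21.29

E[u] = 0.02·ln(93) + 0.18·ln(91) + 0.06·ln(77) + 0.26·ln(75) + 0.48·ln(5) = 0.0907 + 0.8120 + 0.2606 + 1.1225 + 0.7725 = 3.0583
CE = e^3.0583 ≈ 21.29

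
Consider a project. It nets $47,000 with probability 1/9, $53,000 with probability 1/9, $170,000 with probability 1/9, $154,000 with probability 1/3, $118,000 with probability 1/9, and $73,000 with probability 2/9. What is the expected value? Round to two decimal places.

EV = 1/9 × 47000 + 1/9 × 53000 + 1/9 × 170000 + 1/3 × 154000 + 1/9 × 118000 + 2/9 × 73000 = 5222.2222 + 5888.8889 + 18888.8889 + 51333.3333 + 13111.1111 + 16222.2222 = 110666.6667

$110,666.67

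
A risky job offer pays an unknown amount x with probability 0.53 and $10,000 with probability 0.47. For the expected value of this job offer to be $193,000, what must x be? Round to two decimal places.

0.53·x + 0.47·10000 = 193000
0.53·x = 193000 − 4700 = 188300
x = 188300 / 0.53 = 355283.0189

x = $355,283.02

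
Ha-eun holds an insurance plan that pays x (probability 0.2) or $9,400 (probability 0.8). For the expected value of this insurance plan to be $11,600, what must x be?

x = $20,400

0.2·x + 0.8·9400 = 11600
0.2·x = 11600 − 7520 = 4080
x = 4080 / 0.2 = 20400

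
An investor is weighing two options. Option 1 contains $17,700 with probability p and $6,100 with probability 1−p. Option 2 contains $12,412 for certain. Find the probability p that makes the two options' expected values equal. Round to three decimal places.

p·17700 + (1−p)·6100 = 12412
11600p + 6100 = 12412
p = (12412 − 6100) / 11600

p = 0.544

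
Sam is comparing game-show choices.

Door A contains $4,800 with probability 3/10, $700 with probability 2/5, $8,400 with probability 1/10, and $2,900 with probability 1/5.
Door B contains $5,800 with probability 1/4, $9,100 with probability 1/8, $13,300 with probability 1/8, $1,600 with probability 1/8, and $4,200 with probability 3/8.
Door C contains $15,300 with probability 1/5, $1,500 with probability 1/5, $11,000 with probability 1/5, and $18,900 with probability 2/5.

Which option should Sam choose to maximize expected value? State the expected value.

Door A = 3/10 × 4800 + 2/5 × 700 + 1/10 × 8400 + 1/5 × 2900 = 1440 + 280 + 840 + 580 = 3140
Door B = 1/4 × 5800 + 1/8 × 9100 + 1/8 × 13300 + 1/8 × 1600 + 3/8 × 4200 = 1450 + 1137.5 + 1662.5 + 200 + 1575 = 6025
Door C = 1/5 × 15300 + 1/5 × 1500 + 1/5 × 11000 + 2/5 × 18900 = 3060 + 300 + 2200 + 7560 = 13120

Door C ($13,120)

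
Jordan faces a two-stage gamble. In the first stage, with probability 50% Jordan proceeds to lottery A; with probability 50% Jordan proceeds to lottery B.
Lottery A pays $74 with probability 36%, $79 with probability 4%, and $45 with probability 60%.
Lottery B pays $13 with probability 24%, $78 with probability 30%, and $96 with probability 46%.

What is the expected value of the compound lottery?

$63.74

EV(A) = 0.36 × 74 + 0.04 × 79 + 0.6 × 45 = 26.64 + 3.16 + 27 = 56.8
EV(B) = 0.24 × 13 + 0.3 × 78 + 0.46 × 96 = 3.12 + 23.4 + 44.16 = 70.68
Overall = 0.5 × 56.8 + 0.5 × 70.68 = 28.4 + 35.34 = 63.74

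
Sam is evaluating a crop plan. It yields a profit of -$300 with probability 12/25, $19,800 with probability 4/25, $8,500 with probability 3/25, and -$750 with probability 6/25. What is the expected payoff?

EV = 12/25 × (-300) + 4/25 × 19800 + 3/25 × 8500 + 6/25 × (-750) = -144 + 3168 + 1020 − 180 = 3864

$3,864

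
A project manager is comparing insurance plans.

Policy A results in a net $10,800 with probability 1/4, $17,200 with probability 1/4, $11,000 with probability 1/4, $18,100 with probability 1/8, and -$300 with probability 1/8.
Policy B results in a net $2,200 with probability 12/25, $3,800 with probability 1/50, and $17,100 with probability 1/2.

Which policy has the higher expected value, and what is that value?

Policy A ($11,975)

Policy A = 1/4 × 10800 + 1/4 × 17200 + 1/4 × 11000 + 1/8 × 18100 + 1/8 × (-300) = 2700 + 4300 + 2750 + 2262.5 − 37.5 = 11975
Policy B = 12/25 × 2200 + 1/50 × 3800 + 1/2 × 17100 = 1056 + 76 + 8550 = 9682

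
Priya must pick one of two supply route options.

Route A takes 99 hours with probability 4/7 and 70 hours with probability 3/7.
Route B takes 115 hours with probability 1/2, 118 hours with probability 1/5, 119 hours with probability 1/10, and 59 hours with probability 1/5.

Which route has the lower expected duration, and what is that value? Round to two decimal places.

Route A (86.57 hours)

Route A = 4/7 × 99 + 3/7 × 70 = 56.5714 + 30 = 86.5714
Route B = 1/2 × 115 + 1/5 × 118 + 1/10 × 119 + 1/5 × 59 = 57.5 + 23.6 + 11.9 + 11.8 = 104.8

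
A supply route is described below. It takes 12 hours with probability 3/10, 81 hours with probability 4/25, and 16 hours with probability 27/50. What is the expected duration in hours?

EV = 3/10 × 12 + 4/25 × 81 + 27/50 × 16 = 3.6 + 12.96 + 8.64 = 25.2

25.2 hours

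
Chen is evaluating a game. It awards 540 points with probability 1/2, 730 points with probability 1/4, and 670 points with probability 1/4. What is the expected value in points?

620 points

EV = 1/2 × 540 + 1/4 × 730 + 1/4 × 670 = 270 + 182.5 + 167.5 = 620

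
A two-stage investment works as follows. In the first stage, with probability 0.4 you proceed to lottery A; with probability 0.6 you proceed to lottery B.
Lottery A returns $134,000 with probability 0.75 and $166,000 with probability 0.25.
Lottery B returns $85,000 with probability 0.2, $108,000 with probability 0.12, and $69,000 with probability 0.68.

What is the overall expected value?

EV(A) = 0.75 × 134000 + 0.25 × 166000 = 100500 + 41500 = 142000
EV(B) = 0.2 × 85000 + 0.12 × 108000 + 0.68 × 69000 = 17000 + 12960 + 46920 = 76880
Overall = 0.4 × 142000 + 0.6 × 76880 = 56800 + 46128 = 102928

$102,928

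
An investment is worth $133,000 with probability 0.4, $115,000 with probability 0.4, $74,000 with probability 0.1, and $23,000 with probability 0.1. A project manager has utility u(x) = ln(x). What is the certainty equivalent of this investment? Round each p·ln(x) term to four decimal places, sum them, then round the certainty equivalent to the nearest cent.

E[u] = 0.4·ln(133000) + 0.4·ln(115000) + 0.1·ln(74000) + 0.1·ln(23000) = 4.7192 + 4.6611 + 1.1212 + 1.0043 = 11.5058
CE = e^11.5058 ≈ 99289.99

$99,289.99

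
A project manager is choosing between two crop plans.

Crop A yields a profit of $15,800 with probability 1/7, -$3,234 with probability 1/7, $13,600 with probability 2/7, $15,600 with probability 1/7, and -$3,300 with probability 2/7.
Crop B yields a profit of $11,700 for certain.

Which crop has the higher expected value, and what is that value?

Crop B ($11,700)

Crop A = 1/7 × 15800 + 1/7 × (-3234) + 2/7 × 13600 + 1/7 × 15600 + 2/7 × (-3300) = 2257.1429 − 462 + 3885.7143 + 2228.5714 − 942.8571 = 6966.5714
Crop B: 11700 (certain)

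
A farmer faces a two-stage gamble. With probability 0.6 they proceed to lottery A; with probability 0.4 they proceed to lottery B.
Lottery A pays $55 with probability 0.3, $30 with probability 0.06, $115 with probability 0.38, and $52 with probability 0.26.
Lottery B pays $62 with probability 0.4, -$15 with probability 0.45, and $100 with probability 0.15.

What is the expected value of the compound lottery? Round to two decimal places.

EV(A) = 0.3 × 55 + 0.06 × 30 + 0.38 × 115 + 0.26 × 52 = 16.5 + 1.8 + 43.7 + 13.52 = 75.52
EV(B) = 0.4 × 62 + 0.45 × (-15) + 0.15 × 100 = 24.8 − 6.75 + 15 = 33.05
Overall = 0.6 × 75.52 + 0.4 × 33.05 = 45.312 + 13.22 = 58.532

$58.53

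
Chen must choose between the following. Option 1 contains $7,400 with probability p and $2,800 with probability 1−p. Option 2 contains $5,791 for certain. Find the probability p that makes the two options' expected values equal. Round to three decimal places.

p = 0.650

p·7400 + (1−p)·2800 = 5791
4600p + 2800 = 5791
p = (5791 − 2800) / 4600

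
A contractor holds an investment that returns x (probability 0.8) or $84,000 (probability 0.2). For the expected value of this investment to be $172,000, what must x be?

x = $194,000

0.8·x + 0.2·84000 = 172000
0.8·x = 172000 − 16800 = 155200
x = 155200 / 0.8 = 194000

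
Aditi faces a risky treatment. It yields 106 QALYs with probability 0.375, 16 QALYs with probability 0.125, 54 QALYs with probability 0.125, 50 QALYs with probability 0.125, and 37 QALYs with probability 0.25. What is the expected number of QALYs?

EV = 0.375 × 106 + 0.125 × 16 + 0.125 × 54 + 0.125 × 50 + 0.25 × 37 = 39.75 + 2 + 6.75 + 6.25 + 9.25 = 64

64 QALYs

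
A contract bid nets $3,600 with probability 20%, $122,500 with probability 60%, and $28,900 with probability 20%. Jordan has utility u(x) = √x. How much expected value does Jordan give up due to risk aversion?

$14,464

E[u] = 0.2·√3600 + 0.6·√122500 + 0.2·√28900 = 0.2·60 + 0.6·350 + 0.2·170 = 256
CE = (256)² = 65536
Risk premium = EV − CE = 80000 − 65536 = 14464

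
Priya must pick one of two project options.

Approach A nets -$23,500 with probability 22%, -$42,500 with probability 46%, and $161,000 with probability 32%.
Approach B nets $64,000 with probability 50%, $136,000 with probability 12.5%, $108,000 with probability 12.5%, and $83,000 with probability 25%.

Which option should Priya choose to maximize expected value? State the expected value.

Approach B ($83,250)

Approach A = 0.22 × (-23500) + 0.46 × (-42500) + 0.32 × 161000 = -5170 − 19550 + 51520 = 26800
Approach B = 0.5 × 64000 + 0.125 × 136000 + 0.125 × 108000 + 0.25 × 83000 = 32000 + 17000 + 13500 + 20750 = 83250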